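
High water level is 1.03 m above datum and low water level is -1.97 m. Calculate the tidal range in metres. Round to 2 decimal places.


Tidal range = High water - Low water
Tidal range = 1.03 - (-1.97)
Tidal range = 3.00 m

3.00


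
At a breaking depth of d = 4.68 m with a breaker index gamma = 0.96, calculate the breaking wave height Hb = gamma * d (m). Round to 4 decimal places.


Hb = gamma * d
Hb = 0.96 * 4.68
Hb = 4.4928 m

4.4928


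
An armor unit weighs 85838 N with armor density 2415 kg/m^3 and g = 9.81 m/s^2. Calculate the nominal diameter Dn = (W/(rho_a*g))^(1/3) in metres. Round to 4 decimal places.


V = W / (rho_a * g)
V = 85838 / (2415 * 9.81)
V = 85838 / 23691.15
V = 3.623210 m^3
Dn = V^(1/3) = 3.623210^(1/3)
Dn = 1.5359 m

1.5359


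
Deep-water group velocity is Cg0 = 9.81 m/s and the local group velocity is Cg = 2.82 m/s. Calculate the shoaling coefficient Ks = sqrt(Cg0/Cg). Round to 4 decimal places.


Ks = sqrt(Cg0 / Cg)
Ks = sqrt(9.81 / 2.82)
Ks = sqrt(3.4787)
Ks = 1.8651

1.8651


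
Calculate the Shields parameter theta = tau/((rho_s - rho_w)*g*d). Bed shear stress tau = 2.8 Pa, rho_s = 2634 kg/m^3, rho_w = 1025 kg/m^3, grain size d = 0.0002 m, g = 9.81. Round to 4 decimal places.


theta = tau / ((rho_s - rho_w) * g * d)
rho_s - rho_w = 2634 - 1025 = 1609
Denominator = 1609 * 9.81 * 0.0002 = 3.156858
theta = 2.8 / 3.156858
theta = 0.8870

0.8870


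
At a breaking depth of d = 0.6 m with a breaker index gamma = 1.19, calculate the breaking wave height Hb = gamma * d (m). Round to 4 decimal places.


Hb = gamma * d
Hb = 1.19 * 0.6
Hb = 0.7140 m

0.7140


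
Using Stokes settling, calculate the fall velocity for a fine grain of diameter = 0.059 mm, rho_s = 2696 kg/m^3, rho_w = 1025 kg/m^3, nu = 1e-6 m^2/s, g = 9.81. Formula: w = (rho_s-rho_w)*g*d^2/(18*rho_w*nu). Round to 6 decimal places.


w = (rho_s - rho_w) * g * d^2 / (18 * rho_w * nu)
d = 0.059 mm = 0.000059 m
rho_s - rho_w = 2696 - 1025 = 1671
Numerator = 1671 * 9.81 * (0.000059)^2 = 0.000057062327
Denominator = 18 * 1025 * 1e-6 = 0.018450
w = 0.003093 m/s

0.003093


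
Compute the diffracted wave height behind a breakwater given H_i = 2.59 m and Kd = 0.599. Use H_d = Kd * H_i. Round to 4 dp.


H_d = Kd * H_i
H_d = 0.599 * 2.59
H_d = 1.5514 m

1.5514


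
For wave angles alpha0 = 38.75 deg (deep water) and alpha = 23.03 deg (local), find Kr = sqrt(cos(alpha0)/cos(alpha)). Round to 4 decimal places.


Kr = sqrt(cos(alpha0) / cos(alpha))
cos(38.75) = 0.779884
cos(23.03) = 0.920300
Kr = sqrt(0.779884 / 0.920300)
Kr = sqrt(0.847424)
Kr = 0.9206

0.9206


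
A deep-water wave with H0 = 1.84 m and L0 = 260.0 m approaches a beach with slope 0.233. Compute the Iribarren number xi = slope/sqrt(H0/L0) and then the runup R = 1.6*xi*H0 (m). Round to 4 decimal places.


xi = slope / sqrt(H0/L0)
H0/L0 = 1.84/260.0 = 0.007077
sqrt(0.007077) = 0.084124
xi = 0.233 / 0.084124 = 2.769706
R = 1.6 * xi * H0 = 1.6 * 2.769706 * 1.84
R = 8.1540 m

8.1540


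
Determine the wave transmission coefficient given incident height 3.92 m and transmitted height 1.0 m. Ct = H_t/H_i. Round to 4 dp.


Ct = H_t / H_i
Ct = 1.0 / 3.92
Ct = 0.2551

0.2551


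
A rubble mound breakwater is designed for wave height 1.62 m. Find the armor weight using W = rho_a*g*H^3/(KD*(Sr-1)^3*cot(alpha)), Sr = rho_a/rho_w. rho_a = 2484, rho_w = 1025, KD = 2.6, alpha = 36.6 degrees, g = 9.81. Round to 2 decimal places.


Sr = rho_a / rho_w = 2484 / 1025 = 2.423415
(Sr - 1) = 1.423415
(Sr - 1)^3 = 2.883994
cot(36.6) = 1 / tan(36.6) = 1 / 0.742666 = 1.346501
Numerator = 2484 * 9.81 * 1.62^3 = 103601.4044
Denominator = 2.6 * 2.883994 * 1.346501 = 10.096581
W = 103601.4044 / 10.096581
W = 10261.04 N

10261.04


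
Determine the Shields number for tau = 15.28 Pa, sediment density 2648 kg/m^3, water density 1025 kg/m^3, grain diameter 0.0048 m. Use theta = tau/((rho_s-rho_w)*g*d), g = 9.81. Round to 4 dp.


theta = tau / ((rho_s - rho_w) * g * d)
rho_s - rho_w = 2648 - 1025 = 1623
Denominator = 1623 * 9.81 * 0.0048 = 76.423824
theta = 15.28 / 76.423824
theta = 0.1999

0.1999


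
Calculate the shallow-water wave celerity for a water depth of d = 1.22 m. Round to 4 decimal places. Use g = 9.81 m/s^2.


Using the shallow-water approximation:
C = sqrt(g * d) = sqrt(9.81 * 1.22)
C = sqrt(11.9682)
C = 3.4595 m/s

3.4595


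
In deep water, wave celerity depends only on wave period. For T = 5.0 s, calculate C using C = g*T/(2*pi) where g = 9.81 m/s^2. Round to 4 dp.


We use the deep-water celerity formula:
C = g * T / (2 * pi)
C = 9.81 * 5.0 / (2 * 3.14159...)
C = 49.050000 / 6.283185
C = 7.8065 m/s

7.8065


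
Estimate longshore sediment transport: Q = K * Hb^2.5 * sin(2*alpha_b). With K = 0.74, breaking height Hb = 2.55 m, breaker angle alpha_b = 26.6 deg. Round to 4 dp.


Q = K * Hb^2.5 * sin(2 * alpha_b)
Hb^2.5 = 2.55^2.5 = 10.383660
sin(2 * 26.6) = sin(53.2) = 0.800731
Q = 0.74 * 10.383660 * 0.800731
Q = 6.1527 m^3/s

6.1527


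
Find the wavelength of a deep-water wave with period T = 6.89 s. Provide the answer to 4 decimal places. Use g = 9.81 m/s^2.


L0 = g * T^2 / (2 * pi)
L0 = 9.81 * 6.89^2 / (2 * pi)
L0 = 9.81 * 47.4721 / 6.28319
L0 = 465.7013 / 6.28319
L0 = 74.1187 m

74.1187


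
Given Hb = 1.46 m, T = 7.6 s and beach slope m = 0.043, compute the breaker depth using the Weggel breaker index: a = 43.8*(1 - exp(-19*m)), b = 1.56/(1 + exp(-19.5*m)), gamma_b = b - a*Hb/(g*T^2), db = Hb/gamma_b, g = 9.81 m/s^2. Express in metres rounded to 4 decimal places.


a = 43.8 * (1 - exp(-19 * m))
exp(-19 * 0.043) = exp(-0.8170) = 0.441755
a = 43.8 * (1 - 0.441755) = 24.451134
b = 1.56 / (1 + exp(-19.5 * m))
exp(-19.5 * 0.043) = exp(-0.8385) = 0.432359
b = 1.56 / (1 + 0.432359) = 1.089113
Hb / (g * T^2) = 1.46 / (9.81 * 7.6^2) = 1.46 / 566.6256 = 0.00257666
gamma_b = b - a * Hb/(g*T^2) = 1.089113 - 24.451134 * 0.00257666 = 1.026111
db = Hb / gamma_b = 1.46 / 1.026111
db = 1.4228 m

1.4228


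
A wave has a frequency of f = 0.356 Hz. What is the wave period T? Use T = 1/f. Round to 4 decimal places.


T = 1 / f
T = 1 / 0.356
T = 2.8090 s

2.8090


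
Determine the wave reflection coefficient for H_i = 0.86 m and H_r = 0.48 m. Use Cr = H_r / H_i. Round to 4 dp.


Cr = H_r / H_i
Cr = 0.48 / 0.86
Cr = 0.5581

0.5581


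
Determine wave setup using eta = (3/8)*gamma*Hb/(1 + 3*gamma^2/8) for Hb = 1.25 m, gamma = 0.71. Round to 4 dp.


eta = (3/8) * gamma * Hb / (1 + 3*gamma^2/8)
Numerator = (3/8) * 0.71 * 1.25 = 0.332812
Denominator = 1 + 3*0.71^2/8 = 1 + 0.189038 = 1.189038
eta = 0.332812 / 1.189038
eta = 0.2799 m

0.2799


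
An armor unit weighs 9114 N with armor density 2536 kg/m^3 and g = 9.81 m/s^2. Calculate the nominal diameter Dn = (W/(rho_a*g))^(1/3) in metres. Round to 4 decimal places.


V = W / (rho_a * g)
V = 9114 / (2536 * 9.81)
V = 9114 / 24878.16
V = 0.366345 m^3
Dn = V^(1/3) = 0.366345^(1/3)
Dn = 0.7155 m

0.7155


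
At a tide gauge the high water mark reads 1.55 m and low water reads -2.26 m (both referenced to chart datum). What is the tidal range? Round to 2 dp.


Tidal range = High water - Low water
Tidal range = 1.55 - (-2.26)
Tidal range = 3.81 m

3.81


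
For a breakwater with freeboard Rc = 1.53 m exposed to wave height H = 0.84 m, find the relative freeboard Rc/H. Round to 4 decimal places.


Relative freeboard = Rc / H
= 1.53 / 0.84
= 1.8214

1.8214


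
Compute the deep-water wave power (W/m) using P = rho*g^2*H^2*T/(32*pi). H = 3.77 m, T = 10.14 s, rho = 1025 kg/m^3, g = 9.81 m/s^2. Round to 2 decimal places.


P = rho * g^2 * H^2 * T / (32 * pi)
P = 1025 * 9.81^2 * 3.77^2 * 10.14 / (32 * pi)
P = 1025 * 96.2361 * 14.2129 * 10.14 / 100.53096
P = 141410.83 W/m

141410.83


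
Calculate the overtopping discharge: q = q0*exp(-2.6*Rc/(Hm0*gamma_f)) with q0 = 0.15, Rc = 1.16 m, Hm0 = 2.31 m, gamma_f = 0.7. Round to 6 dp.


q = q0 * exp(-2.6 * Rc / (Hm0 * gamma_f))
Exponent = -2.6 * 1.16 / (2.31 * 0.7)
= -2.6 * 1.16 / 1.6170
= -1.865182
exp(-1.865182) = 0.154868
q = 0.15 * 0.154868
q = 0.023230 m^3/s/m

0.023230


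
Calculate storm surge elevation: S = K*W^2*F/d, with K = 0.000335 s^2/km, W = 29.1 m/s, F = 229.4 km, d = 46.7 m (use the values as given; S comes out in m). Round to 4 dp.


S = K * W^2 * F / d
W^2 = 29.1^2 = 846.81
S = 0.000335 * 846.81 * 229.4 / 46.7
Numerator = 0.000335 * 846.81 * 229.4 = 65.076502
S = 65.076502 / 46.7 = 1.3935 m

1.3935


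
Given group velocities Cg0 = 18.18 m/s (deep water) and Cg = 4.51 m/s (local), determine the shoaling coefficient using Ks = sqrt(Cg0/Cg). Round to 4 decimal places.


Ks = sqrt(Cg0 / Cg)
Ks = sqrt(18.18 / 4.51)
Ks = sqrt(4.0310)
Ks = 2.0077

2.0077


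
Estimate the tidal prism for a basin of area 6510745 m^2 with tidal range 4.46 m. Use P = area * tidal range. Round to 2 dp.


Tidal prism = Area * Tidal range
P = 6510745 * 4.46
P = 29037922.70 m^3

29037922.70


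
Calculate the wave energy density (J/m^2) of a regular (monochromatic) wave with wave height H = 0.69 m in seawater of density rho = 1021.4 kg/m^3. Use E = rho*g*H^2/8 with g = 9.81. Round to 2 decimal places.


E = (1/8) * rho * g * H^2
E = (1/8) * 1021.4 * 9.81 * 0.69^2
E = 0.125 * 1021.4 * 9.81 * 0.4761
E = 596.31 J/m^2

596.31


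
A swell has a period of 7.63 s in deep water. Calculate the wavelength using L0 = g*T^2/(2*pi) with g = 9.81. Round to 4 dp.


L0 = g * T^2 / (2 * pi)
L0 = 9.81 * 7.63^2 / (2 * pi)
L0 = 9.81 * 58.2169 / 6.28319
L0 = 571.1078 / 6.28319
L0 = 90.8946 m

90.8946


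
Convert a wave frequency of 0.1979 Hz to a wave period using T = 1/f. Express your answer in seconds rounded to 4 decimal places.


T = 1 / f
T = 1 / 0.1979
T = 5.0531 s

5.0531


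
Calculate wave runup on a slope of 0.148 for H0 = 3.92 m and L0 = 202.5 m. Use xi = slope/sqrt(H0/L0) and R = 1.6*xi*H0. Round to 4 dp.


xi = slope / sqrt(H0/L0)
H0/L0 = 3.92/202.5 = 0.019358
sqrt(0.019358) = 0.139133
xi = 0.148 / 0.139133 = 1.063729
R = 1.6 * xi * H0 = 1.6 * 1.063729 * 3.92
R = 6.6717 m

6.6717


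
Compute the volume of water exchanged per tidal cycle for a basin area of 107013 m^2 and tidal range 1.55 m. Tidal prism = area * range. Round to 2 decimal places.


Tidal prism = Area * Tidal range
P = 107013 * 1.55
P = 165870.15 m^3

165870.15


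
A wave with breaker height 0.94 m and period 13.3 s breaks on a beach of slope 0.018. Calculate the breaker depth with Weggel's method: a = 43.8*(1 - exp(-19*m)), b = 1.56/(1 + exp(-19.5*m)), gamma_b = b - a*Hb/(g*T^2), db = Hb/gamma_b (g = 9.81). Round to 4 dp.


a = 43.8 * (1 - exp(-19 * m))
exp(-19 * 0.018) = exp(-0.3420) = 0.710348
a = 43.8 * (1 - 0.710348) = 12.686749
b = 1.56 / (1 + exp(-19.5 * m))
exp(-19.5 * 0.018) = exp(-0.3510) = 0.703984
b = 1.56 / (1 + 0.703984) = 0.915502
Hb / (g * T^2) = 0.94 / (9.81 * 13.3^2) = 0.94 / 1735.2909 = 0.00054170
gamma_b = b - a * Hb/(g*T^2) = 0.915502 - 12.686749 * 0.00054170 = 0.908629
db = Hb / gamma_b = 0.94 / 0.908629
db = 1.0345 m

1.0345


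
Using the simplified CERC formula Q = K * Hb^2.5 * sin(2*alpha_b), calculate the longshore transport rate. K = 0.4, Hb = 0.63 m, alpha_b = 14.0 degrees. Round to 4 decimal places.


Q = K * Hb^2.5 * sin(2 * alpha_b)
Hb^2.5 = 0.63^2.5 = 0.315030
sin(2 * 14.0) = sin(28.0) = 0.469472
Q = 0.4 * 0.315030 * 0.469472
Q = 0.0592 m^3/s

0.0592


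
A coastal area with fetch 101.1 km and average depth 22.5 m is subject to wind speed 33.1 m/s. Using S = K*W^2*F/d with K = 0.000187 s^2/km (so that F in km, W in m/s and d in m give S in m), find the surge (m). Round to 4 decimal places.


S = K * W^2 * F / d
W^2 = 33.1^2 = 1095.61
S = 0.000187 * 1095.61 * 101.1 / 22.5
Numerator = 0.000187 * 1095.61 * 101.1 = 20.713274
S = 20.713274 / 22.5 = 0.9206 m

0.9206


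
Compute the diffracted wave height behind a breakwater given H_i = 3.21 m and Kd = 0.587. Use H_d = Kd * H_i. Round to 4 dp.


H_d = Kd * H_i
H_d = 0.587 * 3.21
H_d = 1.8843 m

1.8843


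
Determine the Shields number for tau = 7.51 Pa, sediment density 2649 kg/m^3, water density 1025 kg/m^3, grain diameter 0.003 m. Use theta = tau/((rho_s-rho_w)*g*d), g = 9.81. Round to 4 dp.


theta = tau / ((rho_s - rho_w) * g * d)
rho_s - rho_w = 2649 - 1025 = 1624
Denominator = 1624 * 9.81 * 0.003 = 47.794320
theta = 7.51 / 47.794320
theta = 0.1571

0.1571


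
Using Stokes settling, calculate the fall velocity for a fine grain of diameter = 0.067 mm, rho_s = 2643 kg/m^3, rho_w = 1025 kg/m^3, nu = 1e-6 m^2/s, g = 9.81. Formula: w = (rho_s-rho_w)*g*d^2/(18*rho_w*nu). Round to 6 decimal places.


w = (rho_s - rho_w) * g * d^2 / (18 * rho_w * nu)
d = 0.067 mm = 0.000067 m
rho_s - rho_w = 2643 - 1025 = 1618
Numerator = 1618 * 9.81 * (0.000067)^2 = 0.000071252012
Denominator = 18 * 1025 * 1e-6 = 0.018450
w = 0.003862 m/s

0.003862


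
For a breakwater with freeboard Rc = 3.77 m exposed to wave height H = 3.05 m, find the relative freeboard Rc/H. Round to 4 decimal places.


Relative freeboard = Rc / H
= 3.77 / 3.05
= 1.2361

1.2361


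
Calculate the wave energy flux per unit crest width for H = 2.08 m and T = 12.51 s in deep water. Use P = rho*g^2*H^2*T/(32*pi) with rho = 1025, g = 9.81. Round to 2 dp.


P = rho * g^2 * H^2 * T / (32 * pi)
P = 1025 * 9.81^2 * 2.08^2 * 12.51 / (32 * pi)
P = 1025 * 96.2361 * 4.3264 * 12.51 / 100.53096
P = 53106.30 W/m

53106.30


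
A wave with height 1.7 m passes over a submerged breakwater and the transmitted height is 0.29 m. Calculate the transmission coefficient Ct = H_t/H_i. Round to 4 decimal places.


Ct = H_t / H_i
Ct = 0.29 / 1.7
Ct = 0.1706

0.1706


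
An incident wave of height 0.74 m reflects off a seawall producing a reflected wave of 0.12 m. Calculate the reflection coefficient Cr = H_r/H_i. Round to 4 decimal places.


Cr = H_r / H_i
Cr = 0.12 / 0.74
Cr = 0.1622

0.1622


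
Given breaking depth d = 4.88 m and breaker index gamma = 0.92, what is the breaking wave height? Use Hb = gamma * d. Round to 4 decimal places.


Hb = gamma * d
Hb = 0.92 * 4.88
Hb = 4.4896 m

4.4896


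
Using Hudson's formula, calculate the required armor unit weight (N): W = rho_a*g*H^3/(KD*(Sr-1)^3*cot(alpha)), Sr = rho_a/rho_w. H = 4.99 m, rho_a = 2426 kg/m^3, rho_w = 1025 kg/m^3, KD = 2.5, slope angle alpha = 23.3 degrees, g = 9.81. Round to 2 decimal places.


Sr = rho_a / rho_w = 2426 / 1025 = 2.366829
(Sr - 1) = 1.366829
(Sr - 1)^3 = 2.553541
cot(23.3) = 1 / tan(23.3) = 1 / 0.430668 = 2.321974
Numerator = 2426 * 9.81 * 4.99^3 = 2957068.8798
Denominator = 2.5 * 2.553541 * 2.321974 = 14.823139
W = 2957068.8798 / 14.823139
W = 199490.06 N

199490.06


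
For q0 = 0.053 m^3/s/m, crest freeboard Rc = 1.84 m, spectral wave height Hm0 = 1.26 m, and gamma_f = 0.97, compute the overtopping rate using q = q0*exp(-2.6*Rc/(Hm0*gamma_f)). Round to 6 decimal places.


q = q0 * exp(-2.6 * Rc / (Hm0 * gamma_f))
Exponent = -2.6 * 1.84 / (1.26 * 0.97)
= -2.6 * 1.84 / 1.2222
= -3.914253
exp(-3.914253) = 0.019955
q = 0.053 * 0.019955
q = 0.001058 m^3/s/m

0.001058


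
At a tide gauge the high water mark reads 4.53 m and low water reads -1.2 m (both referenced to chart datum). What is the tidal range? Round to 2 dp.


Tidal range = High water - Low water
Tidal range = 4.53 - (-1.2)
Tidal range = 5.73 m

5.73


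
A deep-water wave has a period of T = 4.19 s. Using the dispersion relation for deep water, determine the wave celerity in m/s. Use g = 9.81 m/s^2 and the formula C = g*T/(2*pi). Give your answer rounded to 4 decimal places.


We use the deep-water celerity formula:
C = g * T / (2 * pi)
C = 9.81 * 4.19 / (2 * 3.14159...)
C = 41.103900 / 6.283185
C = 6.5419 m/s

6.5419


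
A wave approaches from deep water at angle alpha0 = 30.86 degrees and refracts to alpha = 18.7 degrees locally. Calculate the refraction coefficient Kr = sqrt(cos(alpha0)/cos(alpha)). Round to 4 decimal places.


Kr = sqrt(cos(alpha0) / cos(alpha))
cos(30.86) = 0.858423
cos(18.7) = 0.947210
Kr = sqrt(0.858423 / 0.947210)
Kr = sqrt(0.906265)
Kr = 0.9520

0.9520


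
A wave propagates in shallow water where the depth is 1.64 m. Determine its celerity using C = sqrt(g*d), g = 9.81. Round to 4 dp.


Using the shallow-water approximation:
C = sqrt(g * d) = sqrt(9.81 * 1.64)
C = sqrt(16.0884)
C = 4.0110 m/s

4.0110


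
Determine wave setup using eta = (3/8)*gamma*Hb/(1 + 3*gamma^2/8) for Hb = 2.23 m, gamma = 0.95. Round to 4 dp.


eta = (3/8) * gamma * Hb / (1 + 3*gamma^2/8)
Numerator = (3/8) * 0.95 * 2.23 = 0.794437
Denominator = 1 + 3*0.95^2/8 = 1 + 0.338438 = 1.338438
eta = 0.794437 / 1.338438
eta = 0.5936 m

0.5936


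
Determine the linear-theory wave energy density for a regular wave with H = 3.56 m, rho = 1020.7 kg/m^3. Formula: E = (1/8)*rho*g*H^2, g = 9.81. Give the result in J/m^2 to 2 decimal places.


E = (1/8) * rho * g * H^2
E = (1/8) * 1020.7 * 9.81 * 3.56^2
E = 0.125 * 1020.7 * 9.81 * 12.6736
E = 15862.70 J/m^2

15862.70


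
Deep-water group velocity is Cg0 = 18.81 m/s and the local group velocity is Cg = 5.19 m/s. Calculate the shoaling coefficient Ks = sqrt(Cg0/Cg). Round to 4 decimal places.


Ks = sqrt(Cg0 / Cg)
Ks = sqrt(18.81 / 5.19)
Ks = sqrt(3.6243)
Ks = 1.9038

1.9038


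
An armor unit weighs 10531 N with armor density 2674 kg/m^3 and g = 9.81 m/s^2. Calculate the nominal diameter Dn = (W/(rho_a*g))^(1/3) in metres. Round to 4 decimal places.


V = W / (rho_a * g)
V = 10531 / (2674 * 9.81)
V = 10531 / 26231.94
V = 0.401457 m^3
Dn = V^(1/3) = 0.401457^(1/3)
Dn = 0.7377 m

0.7377


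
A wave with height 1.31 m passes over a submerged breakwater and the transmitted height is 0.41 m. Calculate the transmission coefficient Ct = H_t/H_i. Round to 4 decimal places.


Ct = H_t / H_i
Ct = 0.41 / 1.31
Ct = 0.3130

0.3130


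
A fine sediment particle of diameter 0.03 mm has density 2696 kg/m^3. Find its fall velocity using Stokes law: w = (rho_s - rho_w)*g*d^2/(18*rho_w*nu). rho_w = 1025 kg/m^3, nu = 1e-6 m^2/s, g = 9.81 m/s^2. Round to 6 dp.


w = (rho_s - rho_w) * g * d^2 / (18 * rho_w * nu)
d = 0.03 mm = 0.000030 m
rho_s - rho_w = 2696 - 1025 = 1671
Numerator = 1671 * 9.81 * (0.000030)^2 = 0.000014753259
Denominator = 18 * 1025 * 1e-6 = 0.018450
w = 0.000800 m/s

0.000800


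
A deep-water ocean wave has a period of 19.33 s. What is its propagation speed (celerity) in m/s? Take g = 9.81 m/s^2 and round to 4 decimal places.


We use the deep-water celerity formula:
C = g * T / (2 * pi)
C = 9.81 * 19.33 / (2 * 3.14159...)
C = 189.627300 / 6.283185
C = 30.1801 m/s

30.1801


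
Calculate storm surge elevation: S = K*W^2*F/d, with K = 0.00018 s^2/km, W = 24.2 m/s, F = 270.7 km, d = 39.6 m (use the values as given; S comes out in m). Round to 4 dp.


S = K * W^2 * F / d
W^2 = 24.2^2 = 585.64
S = 0.00018 * 585.64 * 270.7 / 39.6
Numerator = 0.00018 * 585.64 * 270.7 = 28.535895
S = 28.535895 / 39.6 = 0.7206 m

0.7206


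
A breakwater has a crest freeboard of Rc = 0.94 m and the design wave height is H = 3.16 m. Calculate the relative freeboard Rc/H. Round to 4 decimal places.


Relative freeboard = Rc / H
= 0.94 / 3.16
= 0.2975

0.2975


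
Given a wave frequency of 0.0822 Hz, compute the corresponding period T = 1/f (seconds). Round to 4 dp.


T = 1 / f
T = 1 / 0.0822
T = 12.1655 s

12.1655


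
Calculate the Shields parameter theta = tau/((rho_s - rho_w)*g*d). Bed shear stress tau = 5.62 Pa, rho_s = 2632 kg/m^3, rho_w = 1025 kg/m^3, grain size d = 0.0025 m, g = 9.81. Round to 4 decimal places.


theta = tau / ((rho_s - rho_w) * g * d)
rho_s - rho_w = 2632 - 1025 = 1607
Denominator = 1607 * 9.81 * 0.0025 = 39.411675
theta = 5.62 / 39.411675
theta = 0.1426

0.1426


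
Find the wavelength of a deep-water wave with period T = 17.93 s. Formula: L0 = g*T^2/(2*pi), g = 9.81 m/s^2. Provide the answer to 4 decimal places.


L0 = g * T^2 / (2 * pi)
L0 = 9.81 * 17.93^2 / (2 * pi)
L0 = 9.81 * 321.4849 / 6.28319
L0 = 3153.7669 / 6.28319
L0 = 501.9376 m

501.9376


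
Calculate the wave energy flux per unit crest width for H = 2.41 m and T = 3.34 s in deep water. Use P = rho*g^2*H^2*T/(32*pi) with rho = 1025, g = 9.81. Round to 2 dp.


P = rho * g^2 * H^2 * T / (32 * pi)
P = 1025 * 9.81^2 * 2.41^2 * 3.34 / (32 * pi)
P = 1025 * 96.2361 * 5.8081 * 3.34 / 100.53096
P = 19034.55 W/m

19034.55


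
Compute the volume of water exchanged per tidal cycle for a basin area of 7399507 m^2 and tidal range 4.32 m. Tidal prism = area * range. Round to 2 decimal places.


Tidal prism = Area * Tidal range
P = 7399507 * 4.32
P = 31965870.24 m^3

31965870.24


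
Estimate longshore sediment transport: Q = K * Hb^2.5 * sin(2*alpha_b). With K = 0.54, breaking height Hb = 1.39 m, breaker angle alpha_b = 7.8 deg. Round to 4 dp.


Q = K * Hb^2.5 * sin(2 * alpha_b)
Hb^2.5 = 1.39^2.5 = 2.277912
sin(2 * 7.8) = sin(15.6) = 0.268920
Q = 0.54 * 2.277912 * 0.268920
Q = 0.3308 m^3/s

0.3308


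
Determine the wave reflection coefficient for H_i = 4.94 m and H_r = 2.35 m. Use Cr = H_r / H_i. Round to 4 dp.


Cr = H_r / H_i
Cr = 2.35 / 4.94
Cr = 0.4757

0.4757


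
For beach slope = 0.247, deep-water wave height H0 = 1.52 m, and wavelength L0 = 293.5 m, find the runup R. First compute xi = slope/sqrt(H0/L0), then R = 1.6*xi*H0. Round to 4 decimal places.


xi = slope / sqrt(H0/L0)
H0/L0 = 1.52/293.5 = 0.005179
sqrt(0.005179) = 0.071964
xi = 0.247 / 0.071964 = 3.432252
R = 1.6 * xi * H0 = 1.6 * 3.432252 * 1.52
R = 8.3472 m

8.3472


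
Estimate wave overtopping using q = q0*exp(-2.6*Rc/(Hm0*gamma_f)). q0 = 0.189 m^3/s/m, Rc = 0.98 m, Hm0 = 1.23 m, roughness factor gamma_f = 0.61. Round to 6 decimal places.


q = q0 * exp(-2.6 * Rc / (Hm0 * gamma_f))
Exponent = -2.6 * 0.98 / (1.23 * 0.61)
= -2.6 * 0.98 / 0.7503
= -3.395975
exp(-3.395975) = 0.033508
q = 0.189 * 0.033508
q = 0.006333 m^3/s/m

0.006333


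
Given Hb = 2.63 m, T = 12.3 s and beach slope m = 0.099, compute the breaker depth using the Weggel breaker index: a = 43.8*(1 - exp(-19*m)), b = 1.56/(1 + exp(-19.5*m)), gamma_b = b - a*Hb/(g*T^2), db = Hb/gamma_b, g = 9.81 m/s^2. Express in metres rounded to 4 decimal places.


a = 43.8 * (1 - exp(-19 * m))
exp(-19 * 0.099) = exp(-1.8810) = 0.152438
a = 43.8 * (1 - 0.152438) = 37.123233
b = 1.56 / (1 + exp(-19.5 * m))
exp(-19.5 * 0.099) = exp(-1.9305) = 0.145076
b = 1.56 / (1 + 0.145076) = 1.362355
Hb / (g * T^2) = 2.63 / (9.81 * 12.3^2) = 2.63 / 1484.1549 = 0.00177205
gamma_b = b - a * Hb/(g*T^2) = 1.362355 - 37.123233 * 0.00177205 = 1.296571
db = Hb / gamma_b = 2.63 / 1.296571
db = 2.0284 m

2.0284


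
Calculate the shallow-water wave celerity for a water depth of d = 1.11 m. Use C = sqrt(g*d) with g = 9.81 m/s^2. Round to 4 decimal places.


Using the shallow-water approximation:
C = sqrt(g * d) = sqrt(9.81 * 1.11)
C = sqrt(10.8891)
C = 3.2999 m/s

3.2999


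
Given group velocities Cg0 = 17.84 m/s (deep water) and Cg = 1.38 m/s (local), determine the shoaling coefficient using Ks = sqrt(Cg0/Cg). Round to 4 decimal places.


Ks = sqrt(Cg0 / Cg)
Ks = sqrt(17.84 / 1.38)
Ks = sqrt(12.9275)
Ks = 3.5955

3.5955


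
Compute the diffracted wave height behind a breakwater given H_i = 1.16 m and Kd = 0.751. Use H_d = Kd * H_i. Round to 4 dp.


H_d = Kd * H_i
H_d = 0.751 * 1.16
H_d = 0.8712 m

0.8712


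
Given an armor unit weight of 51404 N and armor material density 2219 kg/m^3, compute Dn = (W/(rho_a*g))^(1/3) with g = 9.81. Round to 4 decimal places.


V = W / (rho_a * g)
V = 51404 / (2219 * 9.81)
V = 51404 / 21768.39
V = 2.361406 m^3
Dn = V^(1/3) = 2.361406^(1/3)
Dn = 1.3317 m

1.3317


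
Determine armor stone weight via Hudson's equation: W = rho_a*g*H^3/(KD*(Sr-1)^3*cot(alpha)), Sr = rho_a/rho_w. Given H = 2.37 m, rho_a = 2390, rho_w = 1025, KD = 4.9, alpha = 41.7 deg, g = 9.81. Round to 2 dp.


Sr = rho_a / rho_w = 2390 / 1025 = 2.331707
(Sr - 1) = 1.331707
(Sr - 1)^3 = 2.361709
cot(41.7) = 1 / tan(41.7) = 1 / 0.890967 = 1.122375
Numerator = 2390 * 9.81 * 2.37^3 = 312113.0634
Denominator = 4.9 * 2.361709 * 1.122375 = 12.988547
W = 312113.0634 / 12.988547
W = 24029.87 N

24029.87


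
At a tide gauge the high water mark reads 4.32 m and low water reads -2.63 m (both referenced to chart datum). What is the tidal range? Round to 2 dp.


Tidal range = High water - Low water
Tidal range = 4.32 - (-2.63)
Tidal range = 6.95 m

6.95


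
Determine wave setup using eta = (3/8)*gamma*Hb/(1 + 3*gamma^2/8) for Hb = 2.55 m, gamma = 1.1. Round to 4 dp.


eta = (3/8) * gamma * Hb / (1 + 3*gamma^2/8)
Numerator = (3/8) * 1.1 * 2.55 = 1.051875
Denominator = 1 + 3*1.1^2/8 = 1 + 0.453750 = 1.453750
eta = 1.051875 / 1.453750
eta = 0.7236 m

0.7236


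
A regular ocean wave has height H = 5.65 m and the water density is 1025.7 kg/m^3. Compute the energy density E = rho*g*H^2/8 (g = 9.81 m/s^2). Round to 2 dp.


E = (1/8) * rho * g * H^2
E = (1/8) * 1025.7 * 9.81 * 5.65^2
E = 0.125 * 1025.7 * 9.81 * 31.9225
E = 40150.99 J/m^2

40150.99


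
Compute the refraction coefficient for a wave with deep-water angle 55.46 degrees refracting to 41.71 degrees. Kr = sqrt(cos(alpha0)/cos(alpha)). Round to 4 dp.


Kr = sqrt(cos(alpha0) / cos(alpha))
cos(55.46) = 0.566981
cos(41.71) = 0.746522
Kr = sqrt(0.566981 / 0.746522)
Kr = sqrt(0.759497)
Kr = 0.8715

0.8715


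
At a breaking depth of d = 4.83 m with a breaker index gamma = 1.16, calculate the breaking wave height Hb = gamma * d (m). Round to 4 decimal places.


Hb = gamma * d
Hb = 1.16 * 4.83
Hb = 5.6028 m

5.6028


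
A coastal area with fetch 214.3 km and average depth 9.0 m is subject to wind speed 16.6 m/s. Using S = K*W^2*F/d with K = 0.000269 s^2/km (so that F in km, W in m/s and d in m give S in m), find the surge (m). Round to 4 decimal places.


S = K * W^2 * F / d
W^2 = 16.6^2 = 275.56
S = 0.000269 * 275.56 * 214.3 / 9.0
Numerator = 0.000269 * 275.56 * 214.3 = 15.885125
S = 15.885125 / 9.0 = 1.7650 m

1.7650


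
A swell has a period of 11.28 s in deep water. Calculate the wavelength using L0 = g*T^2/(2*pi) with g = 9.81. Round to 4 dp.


L0 = g * T^2 / (2 * pi)
L0 = 9.81 * 11.28^2 / (2 * pi)
L0 = 9.81 * 127.2384 / 6.28319
L0 = 1248.2087 / 6.28319
L0 = 198.6586 m

198.6586


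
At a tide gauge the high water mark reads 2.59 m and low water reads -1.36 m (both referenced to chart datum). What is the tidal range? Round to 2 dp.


Tidal range = High water - Low water
Tidal range = 2.59 - (-1.36)
Tidal range = 3.95 m

3.95


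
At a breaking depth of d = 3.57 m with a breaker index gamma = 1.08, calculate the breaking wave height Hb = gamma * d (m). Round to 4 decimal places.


Hb = gamma * d
Hb = 1.08 * 3.57
Hb = 3.8556 m

3.8556


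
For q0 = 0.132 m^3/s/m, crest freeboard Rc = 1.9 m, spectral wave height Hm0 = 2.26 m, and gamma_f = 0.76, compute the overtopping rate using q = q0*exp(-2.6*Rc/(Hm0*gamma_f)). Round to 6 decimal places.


q = q0 * exp(-2.6 * Rc / (Hm0 * gamma_f))
Exponent = -2.6 * 1.9 / (2.26 * 0.76)
= -2.6 * 1.9 / 1.7176
= -2.876106
exp(-2.876106) = 0.056354
q = 0.132 * 0.056354
q = 0.007439 m^3/s/m

0.007439


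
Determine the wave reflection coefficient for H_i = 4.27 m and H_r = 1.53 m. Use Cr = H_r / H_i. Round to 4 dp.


Cr = H_r / H_i
Cr = 1.53 / 4.27
Cr = 0.3583

0.3583


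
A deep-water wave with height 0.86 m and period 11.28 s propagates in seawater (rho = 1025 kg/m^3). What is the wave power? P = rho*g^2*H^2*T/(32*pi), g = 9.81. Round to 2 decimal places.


P = rho * g^2 * H^2 * T / (32 * pi)
P = 1025 * 9.81^2 * 0.86^2 * 11.28 / (32 * pi)
P = 1025 * 96.2361 * 0.7396 * 11.28 / 100.53096
P = 8185.93 W/m

8185.93


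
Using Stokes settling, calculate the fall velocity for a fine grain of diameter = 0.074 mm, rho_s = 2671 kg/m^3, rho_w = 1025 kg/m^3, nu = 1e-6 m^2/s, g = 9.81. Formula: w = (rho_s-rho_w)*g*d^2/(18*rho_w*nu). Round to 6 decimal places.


w = (rho_s - rho_w) * g * d^2 / (18 * rho_w * nu)
d = 0.074 mm = 0.000074 m
rho_s - rho_w = 2671 - 1025 = 1646
Numerator = 1646 * 9.81 * (0.000074)^2 = 0.000088422396
Denominator = 18 * 1025 * 1e-6 = 0.018450
w = 0.004793 m/s

0.004793


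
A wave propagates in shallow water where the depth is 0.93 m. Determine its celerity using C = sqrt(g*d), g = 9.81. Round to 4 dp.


Using the shallow-water approximation:
C = sqrt(g * d) = sqrt(9.81 * 0.93)
C = sqrt(9.1233)
C = 3.0205 m/s

3.0205


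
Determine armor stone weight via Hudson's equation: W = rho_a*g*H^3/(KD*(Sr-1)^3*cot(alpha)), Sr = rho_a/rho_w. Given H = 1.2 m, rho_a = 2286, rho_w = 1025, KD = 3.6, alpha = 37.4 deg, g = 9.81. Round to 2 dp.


Sr = rho_a / rho_w = 2286 / 1025 = 2.230244
(Sr - 1) = 1.230244
(Sr - 1)^3 = 1.861974
cot(37.4) = 1 / tan(37.4) = 1 / 0.764558 = 1.307946
Numerator = 2286 * 9.81 * 1.2^3 = 38751.5405
Denominator = 3.6 * 1.861974 * 1.307946 = 8.767300
W = 38751.5405 / 8.767300
W = 4420.01 N

4420.01


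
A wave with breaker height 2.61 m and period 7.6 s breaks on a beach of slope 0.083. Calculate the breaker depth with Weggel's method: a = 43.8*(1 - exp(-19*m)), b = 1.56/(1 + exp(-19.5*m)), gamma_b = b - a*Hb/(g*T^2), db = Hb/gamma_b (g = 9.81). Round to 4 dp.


a = 43.8 * (1 - exp(-19 * m))
exp(-19 * 0.083) = exp(-1.5770) = 0.206594
a = 43.8 * (1 - 0.206594) = 34.751185
b = 1.56 / (1 + exp(-19.5 * m))
exp(-19.5 * 0.083) = exp(-1.6185) = 0.198196
b = 1.56 / (1 + 0.198196) = 1.301958
Hb / (g * T^2) = 2.61 / (9.81 * 7.6^2) = 2.61 / 566.6256 = 0.00460622
gamma_b = b - a * Hb/(g*T^2) = 1.301958 - 34.751185 * 0.00460622 = 1.141886
db = Hb / gamma_b = 2.61 / 1.141886
db = 2.2857 m

2.2857


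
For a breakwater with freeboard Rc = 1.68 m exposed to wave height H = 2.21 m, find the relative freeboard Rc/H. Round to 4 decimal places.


Relative freeboard = Rc / H
= 1.68 / 2.21
= 0.7602

0.7602


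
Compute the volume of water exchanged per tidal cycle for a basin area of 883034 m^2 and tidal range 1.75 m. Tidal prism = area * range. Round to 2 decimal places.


Tidal prism = Area * Tidal range
P = 883034 * 1.75
P = 1545309.50 m^3

1545309.50


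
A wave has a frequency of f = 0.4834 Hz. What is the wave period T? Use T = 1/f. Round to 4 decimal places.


T = 1 / f
T = 1 / 0.4834
T = 2.0687 s

2.0687


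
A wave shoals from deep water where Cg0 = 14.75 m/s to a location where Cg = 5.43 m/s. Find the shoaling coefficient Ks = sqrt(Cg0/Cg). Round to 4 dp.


Ks = sqrt(Cg0 / Cg)
Ks = sqrt(14.75 / 5.43)
Ks = sqrt(2.7164)
Ks = 1.6481

1.6481


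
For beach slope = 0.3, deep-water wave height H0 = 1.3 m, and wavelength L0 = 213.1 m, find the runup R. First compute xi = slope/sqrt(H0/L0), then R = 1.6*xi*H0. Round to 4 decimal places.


xi = slope / sqrt(H0/L0)
H0/L0 = 1.3/213.1 = 0.006100
sqrt(0.006100) = 0.078105
xi = 0.3 / 0.078105 = 3.840973
R = 1.6 * xi * H0 = 1.6 * 3.840973 * 1.3
R = 7.9892 m

7.9892


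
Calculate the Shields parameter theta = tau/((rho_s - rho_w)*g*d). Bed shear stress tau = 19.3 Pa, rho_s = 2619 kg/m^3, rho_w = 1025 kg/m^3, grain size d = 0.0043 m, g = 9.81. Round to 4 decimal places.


theta = tau / ((rho_s - rho_w) * g * d)
rho_s - rho_w = 2619 - 1025 = 1594
Denominator = 1594 * 9.81 * 0.0043 = 67.239702
theta = 19.3 / 67.239702
theta = 0.2870

0.2870


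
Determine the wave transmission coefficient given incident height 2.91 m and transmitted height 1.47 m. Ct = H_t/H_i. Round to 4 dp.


Ct = H_t / H_i
Ct = 1.47 / 2.91
Ct = 0.5052

0.5052


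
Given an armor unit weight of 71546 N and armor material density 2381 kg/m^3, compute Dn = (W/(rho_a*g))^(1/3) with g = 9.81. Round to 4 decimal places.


V = W / (rho_a * g)
V = 71546 / (2381 * 9.81)
V = 71546 / 23357.61
V = 3.063070 m^3
Dn = V^(1/3) = 3.063070^(1/3)
Dn = 1.4523 m

1.4523


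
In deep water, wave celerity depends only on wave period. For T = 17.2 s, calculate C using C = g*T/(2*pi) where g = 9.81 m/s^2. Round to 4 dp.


We use the deep-water celerity formula:
C = g * T / (2 * pi)
C = 9.81 * 17.2 / (2 * 3.14159...)
C = 168.732000 / 6.283185
C = 26.8545 m/s

26.8545


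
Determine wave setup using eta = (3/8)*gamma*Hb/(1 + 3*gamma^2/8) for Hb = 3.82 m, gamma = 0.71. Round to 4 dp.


eta = (3/8) * gamma * Hb / (1 + 3*gamma^2/8)
Numerator = (3/8) * 0.71 * 3.82 = 1.017075
Denominator = 1 + 3*0.71^2/8 = 1 + 0.189038 = 1.189038
eta = 1.017075 / 1.189038
eta = 0.8554 m

0.8554


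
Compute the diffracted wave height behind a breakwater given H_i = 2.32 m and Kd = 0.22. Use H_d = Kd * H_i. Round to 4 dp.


H_d = Kd * H_i
H_d = 0.22 * 2.32
H_d = 0.5104 m

0.5104


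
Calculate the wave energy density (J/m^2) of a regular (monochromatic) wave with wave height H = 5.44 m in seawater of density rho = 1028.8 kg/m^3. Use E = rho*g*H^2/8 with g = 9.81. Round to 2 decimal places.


E = (1/8) * rho * g * H^2
E = (1/8) * 1028.8 * 9.81 * 5.44^2
E = 0.125 * 1028.8 * 9.81 * 29.5936
E = 37334.28 J/m^2

37334.28


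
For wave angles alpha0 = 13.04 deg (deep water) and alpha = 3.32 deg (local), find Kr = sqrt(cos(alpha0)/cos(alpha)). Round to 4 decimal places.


Kr = sqrt(cos(alpha0) / cos(alpha))
cos(13.04) = 0.974213
cos(3.32) = 0.998322
Kr = sqrt(0.974213 / 0.998322)
Kr = sqrt(0.975851)
Kr = 0.9879

0.9879


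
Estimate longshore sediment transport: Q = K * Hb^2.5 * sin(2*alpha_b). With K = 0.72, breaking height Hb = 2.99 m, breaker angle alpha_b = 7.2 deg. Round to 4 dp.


Q = K * Hb^2.5 * sin(2 * alpha_b)
Hb^2.5 = 2.99^2.5 = 15.458878
sin(2 * 7.2) = sin(14.4) = 0.248690
Q = 0.72 * 15.458878 * 0.248690
Q = 2.7680 m^3/s

2.7680


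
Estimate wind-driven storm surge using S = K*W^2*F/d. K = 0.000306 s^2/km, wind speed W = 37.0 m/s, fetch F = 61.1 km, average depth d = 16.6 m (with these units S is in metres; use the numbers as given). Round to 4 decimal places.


S = K * W^2 * F / d
W^2 = 37.0^2 = 1369.00
S = 0.000306 * 1369.00 * 61.1 / 16.6
Numerator = 0.000306 * 1369.00 * 61.1 = 25.595645
S = 25.595645 / 16.6 = 1.5419 m

1.5419


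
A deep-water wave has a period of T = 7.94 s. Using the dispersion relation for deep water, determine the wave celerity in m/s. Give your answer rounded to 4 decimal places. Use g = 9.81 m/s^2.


We use the deep-water celerity formula:
C = g * T / (2 * pi)
C = 9.81 * 7.94 / (2 * 3.14159...)
C = 77.891400 / 6.283185
C = 12.3968 m/s

12.3968


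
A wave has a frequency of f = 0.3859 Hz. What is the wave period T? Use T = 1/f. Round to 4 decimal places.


T = 1 / f
T = 1 / 0.3859
T = 2.5913 s

2.5913


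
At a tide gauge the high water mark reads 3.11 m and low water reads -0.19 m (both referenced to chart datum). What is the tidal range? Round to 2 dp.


Tidal range = High water - Low water
Tidal range = 3.11 - (-0.19)
Tidal range = 3.30 m

3.30


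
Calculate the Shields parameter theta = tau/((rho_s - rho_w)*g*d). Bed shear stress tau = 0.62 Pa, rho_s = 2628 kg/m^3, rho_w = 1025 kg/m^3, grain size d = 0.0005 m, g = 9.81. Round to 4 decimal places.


theta = tau / ((rho_s - rho_w) * g * d)
rho_s - rho_w = 2628 - 1025 = 1603
Denominator = 1603 * 9.81 * 0.0005 = 7.862715
theta = 0.62 / 7.862715
theta = 0.0789

0.0789


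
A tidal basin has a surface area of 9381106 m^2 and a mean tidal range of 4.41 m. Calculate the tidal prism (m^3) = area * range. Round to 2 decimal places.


Tidal prism = Area * Tidal range
P = 9381106 * 4.41
P = 41370677.46 m^3

41370677.46


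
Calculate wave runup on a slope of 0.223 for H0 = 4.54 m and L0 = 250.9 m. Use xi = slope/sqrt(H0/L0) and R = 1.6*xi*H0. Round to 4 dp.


xi = slope / sqrt(H0/L0)
H0/L0 = 4.54/250.9 = 0.018095
sqrt(0.018095) = 0.134517
xi = 0.223 / 0.134517 = 1.657781
R = 1.6 * xi * H0 = 1.6 * 1.657781 * 4.54
R = 12.0421 m

12.0421


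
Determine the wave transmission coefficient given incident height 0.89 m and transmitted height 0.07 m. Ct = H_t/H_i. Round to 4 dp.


Ct = H_t / H_i
Ct = 0.07 / 0.89
Ct = 0.0787

0.0787


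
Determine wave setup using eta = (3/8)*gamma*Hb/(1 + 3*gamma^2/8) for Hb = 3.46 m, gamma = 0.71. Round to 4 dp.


eta = (3/8) * gamma * Hb / (1 + 3*gamma^2/8)
Numerator = (3/8) * 0.71 * 3.46 = 0.921225
Denominator = 1 + 3*0.71^2/8 = 1 + 0.189038 = 1.189038
eta = 0.921225 / 1.189038
eta = 0.7748 m

0.7748


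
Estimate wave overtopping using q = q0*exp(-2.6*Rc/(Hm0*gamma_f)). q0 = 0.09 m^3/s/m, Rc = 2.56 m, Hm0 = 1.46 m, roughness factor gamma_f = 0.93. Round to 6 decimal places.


q = q0 * exp(-2.6 * Rc / (Hm0 * gamma_f))
Exponent = -2.6 * 2.56 / (1.46 * 0.93)
= -2.6 * 2.56 / 1.3578
= -4.902047
exp(-4.902047) = 0.007431
q = 0.09 * 0.007431
q = 0.000669 m^3/s/m

0.000669


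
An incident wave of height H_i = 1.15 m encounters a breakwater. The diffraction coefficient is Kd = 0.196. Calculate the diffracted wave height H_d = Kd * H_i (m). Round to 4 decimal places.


H_d = Kd * H_i
H_d = 0.196 * 1.15
H_d = 0.2254 m

0.2254


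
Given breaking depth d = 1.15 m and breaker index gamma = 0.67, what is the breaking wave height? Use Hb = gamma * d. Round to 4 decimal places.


Hb = gamma * d
Hb = 0.67 * 1.15
Hb = 0.7705 m

0.7705


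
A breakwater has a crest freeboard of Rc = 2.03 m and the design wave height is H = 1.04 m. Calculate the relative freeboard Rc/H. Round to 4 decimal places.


Relative freeboard = Rc / H
= 2.03 / 1.04
= 1.9519

1.9519


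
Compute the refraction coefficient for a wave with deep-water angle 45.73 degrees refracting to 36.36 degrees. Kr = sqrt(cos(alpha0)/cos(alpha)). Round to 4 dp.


Kr = sqrt(cos(alpha0) / cos(alpha))
cos(45.73) = 0.698040
cos(36.36) = 0.805308
Kr = sqrt(0.698040 / 0.805308)
Kr = sqrt(0.866799)
Kr = 0.9310

0.9310


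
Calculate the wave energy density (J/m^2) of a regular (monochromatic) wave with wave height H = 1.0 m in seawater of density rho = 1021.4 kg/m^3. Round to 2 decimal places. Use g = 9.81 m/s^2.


E = (1/8) * rho * g * H^2
E = (1/8) * 1021.4 * 9.81 * 1.0^2
E = 0.125 * 1021.4 * 9.81 * 1.0000
E = 1252.49 J/m^2

1252.49


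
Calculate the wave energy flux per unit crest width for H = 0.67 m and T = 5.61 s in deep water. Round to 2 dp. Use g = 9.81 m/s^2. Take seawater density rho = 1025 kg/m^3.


P = rho * g^2 * H^2 * T / (32 * pi)
P = 1025 * 9.81^2 * 0.67^2 * 5.61 / (32 * pi)
P = 1025 * 96.2361 * 0.4489 * 5.61 / 100.53096
P = 2471.01 W/m

2471.01


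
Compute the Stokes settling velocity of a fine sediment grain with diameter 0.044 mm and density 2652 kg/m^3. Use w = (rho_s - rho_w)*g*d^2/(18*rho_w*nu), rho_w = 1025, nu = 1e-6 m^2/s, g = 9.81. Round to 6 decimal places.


w = (rho_s - rho_w) * g * d^2 / (18 * rho_w * nu)
d = 0.044 mm = 0.000044 m
rho_s - rho_w = 2652 - 1025 = 1627
Numerator = 1627 * 9.81 * (0.000044)^2 = 0.000030900244
Denominator = 18 * 1025 * 1e-6 = 0.018450
w = 0.001675 m/s

0.001675


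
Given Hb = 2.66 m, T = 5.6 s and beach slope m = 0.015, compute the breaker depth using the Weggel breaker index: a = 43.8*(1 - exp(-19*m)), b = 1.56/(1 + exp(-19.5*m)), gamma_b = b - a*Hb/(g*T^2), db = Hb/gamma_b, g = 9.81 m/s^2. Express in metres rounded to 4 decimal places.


a = 43.8 * (1 - exp(-19 * m))
exp(-19 * 0.015) = exp(-0.2850) = 0.752014
a = 43.8 * (1 - 0.752014) = 10.861776
b = 1.56 / (1 + exp(-19.5 * m))
exp(-19.5 * 0.015) = exp(-0.2925) = 0.746395
b = 1.56 / (1 + 0.746395) = 0.893269
Hb / (g * T^2) = 2.66 / (9.81 * 5.6^2) = 2.66 / 307.6416 = 0.00864642
gamma_b = b - a * Hb/(g*T^2) = 0.893269 - 10.861776 * 0.00864642 = 0.799353
db = Hb / gamma_b = 2.66 / 0.799353
db = 3.3277 m

3.3277


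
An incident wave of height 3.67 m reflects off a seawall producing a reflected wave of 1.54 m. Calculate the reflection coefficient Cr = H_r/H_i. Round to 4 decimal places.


Cr = H_r / H_i
Cr = 1.54 / 3.67
Cr = 0.4196

0.4196


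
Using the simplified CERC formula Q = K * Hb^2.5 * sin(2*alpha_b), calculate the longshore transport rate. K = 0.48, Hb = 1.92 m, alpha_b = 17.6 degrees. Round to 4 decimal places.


Q = K * Hb^2.5 * sin(2 * alpha_b)
Hb^2.5 = 1.92^2.5 = 5.108026
sin(2 * 17.6) = sin(35.2) = 0.576432
Q = 0.48 * 5.108026 * 0.576432
Q = 1.4133 m^3/s

1.4133
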